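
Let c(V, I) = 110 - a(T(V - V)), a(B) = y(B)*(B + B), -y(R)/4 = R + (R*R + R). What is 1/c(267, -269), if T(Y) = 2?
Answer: 1/238 ≈ 0.0042017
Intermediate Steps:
y(R) = -8*R - 4*R**2 (y(R) = -4*(R + (R*R + R)) = -4*(R + (R**2 + R)) = -4*(R + (R + R**2)) = -4*(R**2 + 2*R) = -8*R - 4*R**2)
a(B) = -8*B**2*(2 + B) (a(B) = (-4*B*(2 + B))*(B + B) = (-4*B*(2 + B))*(2*B) = -8*B**2*(2 + B))
c(V, I) = 238 (c(V, I) = 110 - 8*2**2*(-2 - 1*2) = 110 - 8*4*(-2 - 2) = 110 - 8*4*(-4) = 110 - 1*(-128) = 110 + 128 = 238)
1/c(267, -269) = 1/238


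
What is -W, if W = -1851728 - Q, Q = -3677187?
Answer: -1825459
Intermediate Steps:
W = 1825459 (W = -1851728 - 1*(-3677187) = -1851728 + 3677187 = 1825459)
-W = -1*1825459 = -1825459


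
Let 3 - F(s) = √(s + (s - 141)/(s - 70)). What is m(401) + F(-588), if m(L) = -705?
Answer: -702 - 5*I*√10164126/658 ≈ -702.0 - 24.226*I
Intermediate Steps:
F(s) = 3 - √(s + (-141 + s)/(-70 + s)) (F(s) = 3 - √(s + (s - 141)/(s - 70)) = 3 - √(s + (-141 + s)/(-70 + s)))
m(401) + F(-588) = -705 + (3 - √((-141 - 588 - 588*(-70 - 588))/(-70 - 588))) = -705 + (3 - √((-141 - 588 - 588*(-658))/(-658))) = -705 + (3 - √(-(-141 - 588 + 386904)/658)) = -705 + (3 - √(-1/658*386175)) = -705 + (3 - √(-386175/658)) = -705 + (3 - 5*I*√10164126/658) = -702 - 5*I*√10164126/658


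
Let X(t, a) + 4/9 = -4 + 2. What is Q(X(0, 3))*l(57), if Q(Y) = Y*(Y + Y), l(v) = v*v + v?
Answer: 1066736/27 ≈ 39509.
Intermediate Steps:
X(t, a) = -22/9 (X(t, a) = -4/9 + (-4 + 2) = -4/9 - 2 = -22/9)
l(v) = v + v² (l(v) = v² + v = v + v²)
Q(Y) = 2*Y² (Q(Y) = Y*(2*Y) = 2*Y²)
Q(X(0, 3))*l(57) = (2*(-22/9)²)*(57*(1 + 57)) = (2*(484/81))*(57*58) = (968/81)*3306 = 1066736/27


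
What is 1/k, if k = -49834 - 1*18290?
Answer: -1/68124 ≈ -1.4679e-5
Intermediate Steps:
k = -68124 (k = -49834 - 18290 = -68124)
1/k = 1/(-68124) = -1/68124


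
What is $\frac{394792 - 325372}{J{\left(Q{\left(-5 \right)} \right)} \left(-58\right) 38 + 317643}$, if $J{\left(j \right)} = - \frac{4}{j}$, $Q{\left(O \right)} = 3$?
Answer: $\frac{41652}{192349} \approx 0.21654$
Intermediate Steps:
$\frac{394792 - 325372}{J{\left(Q{\left(-5 \right)} \right)} \left(-58\right) 38 + 317643} = \frac{394792 - 325372}{- \frac{4}{3} \left(-58\right) 38 + 317643} = \frac{69420}{\left(-4\right) \frac{1}{3} \left(-58\right) 38 + 317643} = \frac{69420}{\left(- \frac{4}{3}\right) \left(-58\right) 38 + 317643} = \frac{69420}{\frac{232}{3} \cdot 38 + 317643} = \frac{69420}{\frac{8816}{3} + 317643} = \frac{69420}{\frac{961745}{3}} = 69420 \cdot \frac{3}{961745} = \frac{41652}{192349}$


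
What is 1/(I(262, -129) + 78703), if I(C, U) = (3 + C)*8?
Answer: 1/80823 ≈ 1.2373e-5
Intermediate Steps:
I(C, U) = 24 + 8*C
1/(I(262, -129) + 78703) = 1/((24 + 8*262) + 78703) = 1/((24 + 2096) + 78703) = 1/(2120 + 78703) = 1/80823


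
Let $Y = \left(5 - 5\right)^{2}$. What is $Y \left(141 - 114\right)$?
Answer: $0$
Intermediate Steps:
$Y = 0$ ($Y = 0^{2} = 0$)
$Y \left(141 - 114\right) = 0 \left(141 - 114\right) = 0 \cdot 27 = 0$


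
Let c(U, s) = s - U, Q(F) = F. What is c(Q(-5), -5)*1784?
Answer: 0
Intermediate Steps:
c(Q(-5), -5)*1784 = (-5 - 1*(-5))*1784 = (-5 + 5)*1784 = 0*1784 = 0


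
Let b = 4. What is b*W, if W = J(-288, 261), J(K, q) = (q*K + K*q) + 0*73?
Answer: -601344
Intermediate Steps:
J(K, q) = 2*K*q (J(K, q) = (K*q + K*q) + 0 = 2*K*q + 0 = 2*K*q)
W = -150336 (W = 2*(-288)*261 = -150336)
b*W = 4*(-150336) = -601344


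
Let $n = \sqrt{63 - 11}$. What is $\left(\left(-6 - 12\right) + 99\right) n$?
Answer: $162 \sqrt{13} \approx 584.1$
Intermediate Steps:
$n = 2 \sqrt{13}$ ($n = \sqrt{52} = 2 \sqrt{13} \approx 7.2111$)
$\left(\left(-6 - 12\right) + 99\right) n = \left(\left(-6 - 12\right) + 99\right) 2 \sqrt{13} = \left(-18 + 99\right) 2 \sqrt{13} = 81 \cdot 2 \sqrt{13} = 162 \sqrt{13}$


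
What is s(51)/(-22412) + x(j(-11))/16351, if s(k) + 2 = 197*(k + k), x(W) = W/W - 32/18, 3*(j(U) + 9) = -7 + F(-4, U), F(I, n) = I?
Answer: -739218878/824531877 ≈ -0.89653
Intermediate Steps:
j(U) = -38/3 (j(U) = -9 + (-7 - 4)/3 = -9 + (⅓)*(-11) = -9 - 11/3 = -38/3)
x(W) = -7/9 (x(W) = 1 - 32*1/18 = 1 - 16/9 = -7/9)
s(k) = -2 + 394*k (s(k) = -2 + 197*(k + k) = -2 + 197*(2*k) = -2 + 394*k)
s(51)/(-22412) + x(j(-11))/16351 = (-2 + 394*51)/(-22412) - 7/9/16351 = (-2 + 20094)*(-1/22412) - 7/9*1/16351 = 20092*(-1/22412) - 7/147159 = -5023/5603 - 7/147159 = -739218878/824531877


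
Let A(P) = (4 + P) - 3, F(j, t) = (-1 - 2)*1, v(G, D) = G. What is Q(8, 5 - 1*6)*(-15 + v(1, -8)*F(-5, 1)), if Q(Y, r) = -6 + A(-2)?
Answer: 126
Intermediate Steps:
F(j, t) = -3 (F(j, t) = -3*1 = -3)
A(P) = 1 + P
Q(Y, r) = -7 (Q(Y, r) = -6 + (1 - 2) = -6 - 1 = -7)
Q(8, 5 - 1*6)*(-15 + v(1, -8)*F(-5, 1)) = -7*(-15 + 1*(-3)) = -7*(-15 - 3) = -7*(-18) = 126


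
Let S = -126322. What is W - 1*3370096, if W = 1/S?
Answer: -425717266913/126322 ≈ -3.3701e+6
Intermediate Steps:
W = -1/126322 (W = 1/(-126322) = -1/126322 ≈ -7.9163e-6)
W - 1*3370096 = -1/126322 - 1*3370096 = -1/126322 - 3370096 = -425717266913/126322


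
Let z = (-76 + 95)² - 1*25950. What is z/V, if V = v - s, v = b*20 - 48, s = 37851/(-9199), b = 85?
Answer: -235393211/15234599 ≈ -15.451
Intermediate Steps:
s = -37851/9199 (s = 37851*(-1/9199) = -37851/9199 ≈ -4.1147)
v = 1652 (v = 85*20 - 48 = 1700 - 48 = 1652)
V = 15234599/9199 (V = 1652 - 1*(-37851/9199) = 1652 + 37851/9199 = 15234599/9199 ≈ 1656.1)
z = -25589 (z = 19² - 25950 = 361 - 25950 = -25589)
z/V = -25589/15234599/9199 = -25589*9199/15234599 = -235393211/15234599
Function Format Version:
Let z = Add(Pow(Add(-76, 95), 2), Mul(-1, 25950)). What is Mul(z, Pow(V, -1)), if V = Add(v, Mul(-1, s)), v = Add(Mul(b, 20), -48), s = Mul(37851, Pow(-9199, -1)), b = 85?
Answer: Rational(-235393211, 15234599) ≈ -15.451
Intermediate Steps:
s = Rational(-37851, 9199) (s = Mul(37851, Rational(-1, 9199)) = Rational(-37851, 9199) ≈ -4.1147)
v = 1652 (v = Add(Mul(85, 20), -48) = Add(1700, -48) = 1652)
V = Rational(15234599, 9199) (V = Add(1652, Mul(-1, Rational(-37851, 9199))) = Add(1652, Rational(37851, 9199)) = Rational(15234599, 9199) ≈ 1656.1)
z = -25589 (z = Add(Pow(19, 2), -25950) = Add(361, -25950) = -25589)
Mul(z, Pow(V, -1)) = Mul(-25589, Pow(Rational(15234599, 9199), -1)) = Mul(-25589, Rational(9199, 15234599)) = Rational(-235393211, 15234599)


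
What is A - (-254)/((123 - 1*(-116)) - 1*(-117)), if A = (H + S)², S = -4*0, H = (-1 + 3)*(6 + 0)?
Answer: 25759/178 ≈ 144.71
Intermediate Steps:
H = 12 (H = 2*6 = 12)
S = 0
A = 144 (A = (12 + 0)² = 12² = 144)
A - (-254)/((123 - 1*(-116)) - 1*(-117)) = 144 - (-254)/((123 - 1*(-116)) - 1*(-117)) = 144 - (-254)/((123 + 116) + 117) = 144 - (-254)/(239 + 117) = 144 - (-254)/356 = 144 - 1*(-127/178) = 144 + 127/178 = 25759/178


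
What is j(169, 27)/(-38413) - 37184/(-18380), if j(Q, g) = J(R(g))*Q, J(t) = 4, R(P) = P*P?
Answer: 353981028/176507735 ≈ 2.0055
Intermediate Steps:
R(P) = P²
j(Q, g) = 4*Q
j(169, 27)/(-38413) - 37184/(-18380) = (4*169)/(-38413) - 37184/(-18380) = 676*(-1/38413) - 37184*(-1/18380) = -676/38413 + 9296/4595 = 353981028/176507735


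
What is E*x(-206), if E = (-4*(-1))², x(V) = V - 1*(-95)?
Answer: -1776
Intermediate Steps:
x(V) = 95 + V (x(V) = V + 95 = 95 + V)
E = 16 (E = 4² = 16)
E*x(-206) = 16*(95 - 206) = 16*(-111) = -1776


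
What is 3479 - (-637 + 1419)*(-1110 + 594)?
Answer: 406991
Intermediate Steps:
3479 - (-637 + 1419)*(-1110 + 594) = 3479 - 782*(-516) = 3479 - 1*(-403512) = 3479 + 403512 = 406991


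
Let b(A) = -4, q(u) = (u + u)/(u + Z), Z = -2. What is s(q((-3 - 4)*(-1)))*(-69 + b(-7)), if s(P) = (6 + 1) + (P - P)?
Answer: -511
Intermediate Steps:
q(u) = 2*u/(-2 + u) (q(u) = (u + u)/(u - 2) = (2*u)/(-2 + u) = 2*u/(-2 + u))
s(P) = 7 (s(P) = 7 + 0 = 7)
s(q((-3 - 4)*(-1)))*(-69 + b(-7)) = 7*(-69 - 4) = 7*(-73) = -511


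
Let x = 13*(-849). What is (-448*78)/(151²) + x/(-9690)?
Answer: -28984241/73647230 ≈ -0.39356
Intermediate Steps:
x = -11037
(-448*78)/(151²) + x/(-9690) = (-448*78)/(151²) - 11037/(-9690) = -34944/22801 - 11037*(-1/9690) = -34944*1/22801 + 3679/3230 = -34944/22801 + 3679/3230 = -28984241/73647230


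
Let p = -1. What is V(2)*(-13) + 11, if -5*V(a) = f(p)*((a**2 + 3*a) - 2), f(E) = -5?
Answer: -93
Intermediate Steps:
V(a) = -2 + a**2 + 3*a (V(a) = -(-1)*((a**2 + 3*a) - 2) = -(-1)*(-2 + a**2 + 3*a) = -(10 - 15*a - 5*a**2)/5 = -2 + a**2 + 3*a)
V(2)*(-13) + 11 = (-2 + 2**2 + 3*2)*(-13) + 11 = (-2 + 4 + 6)*(-13) + 11 = 8*(-13) + 11 = -104 + 11 = -93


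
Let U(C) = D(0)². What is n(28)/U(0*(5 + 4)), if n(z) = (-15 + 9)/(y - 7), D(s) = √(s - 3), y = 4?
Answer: -⅔ ≈ -0.66667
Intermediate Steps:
D(s) = √(-3 + s)
n(z) = 2 (n(z) = (-15 + 9)/(4 - 7) = -6/(-3) = -6*(-⅓) = 2)
U(C) = -3 (U(C) = (√(-3 + 0))² = (√(-3))² = (I*√3)² = -3)
n(28)/U(0*(5 + 4)) = 2/(-3) = 2*(-⅓) = -⅔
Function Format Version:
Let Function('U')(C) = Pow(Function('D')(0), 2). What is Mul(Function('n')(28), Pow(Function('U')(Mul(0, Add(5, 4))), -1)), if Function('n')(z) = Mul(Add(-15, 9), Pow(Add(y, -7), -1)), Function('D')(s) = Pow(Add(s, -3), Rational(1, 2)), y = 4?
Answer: Rational(-2, 3) ≈ -0.66667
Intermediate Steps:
Function('D')(s) = Pow(Add(-3, s), Rational(1, 2))
Function('n')(z) = 2 (Function('n')(z) = Mul(Add(-15, 9), Pow(Add(4, -7), -1)) = Mul(-6, Pow(-3, -1)) = Mul(-6, Rational(-1, 3)) = 2)
Function('U')(C) = -3 (Function('U')(C) = Pow(Pow(Add(-3, 0), Rational(1, 2)), 2) = Pow(Pow(-3, Rational(1, 2)), 2) = Pow(Mul(I, Pow(3, Rational(1, 2))), 2) = -3)
Mul(Function('n')(28), Pow(Function('U')(Mul(0, Add(5, 4))), -1)) = Mul(2, Pow(-3, -1)) = Mul(2, Rational(-1, 3)) = Rational(-2, 3)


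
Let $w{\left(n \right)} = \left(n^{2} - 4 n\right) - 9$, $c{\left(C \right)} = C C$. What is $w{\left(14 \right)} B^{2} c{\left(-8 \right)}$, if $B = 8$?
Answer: $536576$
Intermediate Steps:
$c{\left(C \right)} = C^{2}$
$w{\left(n \right)} = -9 + n^{2} - 4 n$
$w{\left(14 \right)} B^{2} c{\left(-8 \right)} = \left(-9 + 14^{2} - 56\right) 8^{2} \left(-8\right)^{2} = \left(-9 + 196 - 56\right) 64 \cdot 64 = 131 \cdot 64 \cdot 64 = 8384 \cdot 64 = 536576$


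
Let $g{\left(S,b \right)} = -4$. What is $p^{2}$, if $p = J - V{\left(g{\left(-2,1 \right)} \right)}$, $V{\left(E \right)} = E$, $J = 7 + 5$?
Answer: $256$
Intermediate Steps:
$J = 12$
$p = 16$ ($p = 12 - -4 = 12 + 4 = 16$)
$p^{2} = 16^{2} = 256$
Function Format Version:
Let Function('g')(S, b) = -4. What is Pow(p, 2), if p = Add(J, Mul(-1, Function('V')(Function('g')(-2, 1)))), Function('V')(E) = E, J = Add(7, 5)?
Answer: 256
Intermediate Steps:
J = 12
p = 16 (p = Add(12, Mul(-1, -4)) = Add(12, 4) = 16)
Pow(p, 2) = Pow(16, 2) = 256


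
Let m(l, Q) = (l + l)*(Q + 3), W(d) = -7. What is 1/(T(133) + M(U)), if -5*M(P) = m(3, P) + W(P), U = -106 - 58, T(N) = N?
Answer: 5/1638 ≈ 0.0030525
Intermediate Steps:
U = -164
m(l, Q) = 2*l*(3 + Q) (m(l, Q) = (2*l)*(3 + Q) = 2*l*(3 + Q))
M(P) = -11/5 - 6*P/5 (M(P) = -(2*3*(3 + P) - 7)/5 = -((18 + 6*P) - 7)/5 = -(11 + 6*P)/5 = -11/5 - 6*P/5)
1/(T(133) + M(U)) = 1/(133 + (-11/5 - 6/5*(-164))) = 1/(133 + (-11/5 + 984/5)) = 1/(133 + 973/5) = 1/(1638/5) = 5/1638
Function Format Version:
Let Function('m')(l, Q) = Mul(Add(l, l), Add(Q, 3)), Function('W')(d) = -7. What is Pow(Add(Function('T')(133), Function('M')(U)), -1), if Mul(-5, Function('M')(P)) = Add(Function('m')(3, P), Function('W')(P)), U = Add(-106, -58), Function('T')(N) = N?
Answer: Rational(5, 1638) ≈ 0.0030525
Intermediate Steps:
U = -164
Function('m')(l, Q) = Mul(2, l, Add(3, Q)) (Function('m')(l, Q) = Mul(Mul(2, l), Add(3, Q)) = Mul(2, l, Add(3, Q)))
Function('M')(P) = Add(Rational(-11, 5), Mul(Rational(-6, 5), P)) (Function('M')(P) = Mul(Rational(-1, 5), Add(Mul(2, 3, Add(3, P)), -7)) = Mul(Rational(-1, 5), Add(Add(18, Mul(6, P)), -7)) = Mul(Rational(-1, 5), Add(11, Mul(6, P))) = Add(Rational(-11, 5), Mul(Rational(-6, 5), P)))
Pow(Add(Function('T')(133), Function('M')(U)), -1) = Pow(Add(133, Add(Rational(-11, 5), Mul(Rational(-6, 5), -164))), -1) = Pow(Add(133, Add(Rational(-11, 5), Rational(984, 5))), -1) = Pow(Add(133, Rational(973, 5)), -1) = Pow(Rational(1638, 5), -1) = Rational(5, 1638)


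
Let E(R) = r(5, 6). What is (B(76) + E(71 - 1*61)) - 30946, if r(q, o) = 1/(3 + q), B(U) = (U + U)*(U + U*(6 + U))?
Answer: 7422961/8 ≈ 9.2787e+5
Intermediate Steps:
B(U) = 2*U*(U + U*(6 + U)) (B(U) = (2*U)*(U + U*(6 + U)) = 2*U*(U + U*(6 + U)))
E(R) = ⅛ (E(R) = 1/(3 + 5) = 1/8 = ⅛)
(B(76) + E(71 - 1*61)) - 30946 = (2*76²*(7 + 76) + ⅛) - 30946 = (2*5776*83 + ⅛) - 30946 = (958816 + ⅛) - 30946 = 7670529/8 - 30946 = 7422961/8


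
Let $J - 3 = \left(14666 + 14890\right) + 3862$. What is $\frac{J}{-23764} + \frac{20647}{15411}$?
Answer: $- \frac{2217793}{33293364} \approx -0.066614$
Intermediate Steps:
$J = 33421$ ($J = 3 + \left(\left(14666 + 14890\right) + 3862\right) = 3 + \left(29556 + 3862\right) = 3 + 33418 = 33421$)
$\frac{J}{-23764} + \frac{20647}{15411} = \frac{33421}{-23764} + \frac{20647}{15411} = 33421 \left(- \frac{1}{23764}\right) + 20647 \cdot \frac{1}{15411} = - \frac{33421}{23764} + \frac{1877}{1401} = - \frac{2217793}{33293364}$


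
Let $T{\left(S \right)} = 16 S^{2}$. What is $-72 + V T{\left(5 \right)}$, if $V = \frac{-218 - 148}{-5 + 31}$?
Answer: $- \frac{74136}{13} \approx -5702.8$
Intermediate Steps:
$V = - \frac{183}{13}$ ($V = - \frac{366}{26} = \left(-366\right) \frac{1}{26} = - \frac{183}{13} \approx -14.077$)
$-72 + V T{\left(5 \right)} = -72 - \frac{183 \cdot 16 \cdot 5^{2}}{13} = -72 - \frac{183 \cdot 16 \cdot 25}{13} = -72 - \frac{73200}{13} = - \frac{74136}{13}$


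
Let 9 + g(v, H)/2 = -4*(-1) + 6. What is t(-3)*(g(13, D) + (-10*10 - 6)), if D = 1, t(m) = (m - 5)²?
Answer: -6656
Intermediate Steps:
t(m) = (-5 + m)²
g(v, H) = 2 (g(v, H) = -18 + 2*(-4*(-1) + 6) = -18 + 2*(4 + 6) = -18 + 2*10 = -18 + 20 = 2)
t(-3)*(g(13, D) + (-10*10 - 6)) = (-5 - 3)²*(2 + (-10*10 - 6)) = (-8)²*(2 + (-100 - 6)) = 64*(2 - 106) = 64*(-104) = -6656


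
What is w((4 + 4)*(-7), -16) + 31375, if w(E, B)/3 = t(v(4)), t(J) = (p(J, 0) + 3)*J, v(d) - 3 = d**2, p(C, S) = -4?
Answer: 31318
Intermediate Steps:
v(d) = 3 + d**2
t(J) = -J (t(J) = (-4 + 3)*J = -J)
w(E, B) = -57 (w(E, B) = 3*(-(3 + 4**2)) = 3*(-(3 + 16)) = 3*(-1*19) = 3*(-19) = -57)
w((4 + 4)*(-7), -16) + 31375 = -57 + 31375 = 31318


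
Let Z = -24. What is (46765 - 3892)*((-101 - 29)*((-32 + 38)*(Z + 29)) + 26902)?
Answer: 986164746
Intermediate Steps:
(46765 - 3892)*((-101 - 29)*((-32 + 38)*(Z + 29)) + 26902) = (46765 - 3892)*((-101 - 29)*((-32 + 38)*(-24 + 29)) + 26902) = 42873*(-780*5 + 26902) = 42873*(-130*30 + 26902) = 42873*(-3900 + 26902) = 42873*23002 = 986164746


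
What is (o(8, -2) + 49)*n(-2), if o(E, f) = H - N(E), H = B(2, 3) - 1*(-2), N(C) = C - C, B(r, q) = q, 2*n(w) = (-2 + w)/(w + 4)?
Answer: -54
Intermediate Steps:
n(w) = (-2 + w)/(2*(4 + w)) (n(w) = ((-2 + w)/(w + 4))/2 = ((-2 + w)/(4 + w))/2 = (-2 + w)/(2*(4 + w)))
N(C) = 0
H = 5 (H = 3 - 1*(-2) = 3 + 2 = 5)
o(E, f) = 5 (o(E, f) = 5 - 1*0 = 5 + 0 = 5)
(o(8, -2) + 49)*n(-2) = (5 + 49)*((-2 - 2)/(2*(4 - 2))) = 54*((½)*(-4)/2) = 54*((½)*(½)*(-4)) = 54*(-1) = -54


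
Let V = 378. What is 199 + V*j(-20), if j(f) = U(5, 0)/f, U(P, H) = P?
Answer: 209/2 ≈ 104.50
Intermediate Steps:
j(f) = 5/f
199 + V*j(-20) = 199 + 378*(5/(-20)) = 199 + 378*(5*(-1/20)) = 199 + 378*(-¼) = 199 - 189/2 = 209/2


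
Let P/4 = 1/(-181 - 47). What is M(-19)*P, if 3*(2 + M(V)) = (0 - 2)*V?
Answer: -32/171 ≈ -0.18713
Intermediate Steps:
M(V) = -2 - 2*V/3 (M(V) = -2 + ((0 - 2)*V)/3 = -2 + (-2*V)/3 = -2 - 2*V/3)
P = -1/57 (P = 4/(-181 - 47) = 4/(-228) = 4*(-1/228) = -1/57 ≈ -0.017544)
M(-19)*P = (-2 - ⅔*(-19))*(-1/57) = (-2 + 38/3)*(-1/57) = (32/3)*(-1/57) = -32/171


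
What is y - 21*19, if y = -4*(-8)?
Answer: -367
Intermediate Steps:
y = 32
y - 21*19 = 32 - 21*19 = 32 - 399 = -367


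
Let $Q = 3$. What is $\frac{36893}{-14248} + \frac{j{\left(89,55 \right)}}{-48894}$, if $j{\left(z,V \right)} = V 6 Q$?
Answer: $- \frac{302991977}{116106952} \approx -2.6096$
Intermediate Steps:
$j{\left(z,V \right)} = 18 V$ ($j{\left(z,V \right)} = V 6 \cdot 3 = 6 V 3 = 18 V$)
$\frac{36893}{-14248} + \frac{j{\left(89,55 \right)}}{-48894} = \frac{36893}{-14248} + \frac{18 \cdot 55}{-48894} = 36893 \left(- \frac{1}{14248}\right) + 990 \left(- \frac{1}{48894}\right) = - \frac{36893}{14248} - \frac{165}{8149} = - \frac{302991977}{116106952}$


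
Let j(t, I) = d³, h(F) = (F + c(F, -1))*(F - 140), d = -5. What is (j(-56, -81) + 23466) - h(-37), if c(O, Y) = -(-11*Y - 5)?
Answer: 15730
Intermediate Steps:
c(O, Y) = 5 + 11*Y (c(O, Y) = -(-5 - 11*Y) = 5 + 11*Y)
h(F) = (-140 + F)*(-6 + F) (h(F) = (F + (5 + 11*(-1)))*(F - 140) = (F + (5 - 11))*(-140 + F) = (F - 6)*(-140 + F) = (-6 + F)*(-140 + F) = (-140 + F)*(-6 + F))
j(t, I) = -125 (j(t, I) = (-5)³ = -125)
(j(-56, -81) + 23466) - h(-37) = (-125 + 23466) - (840 + (-37)² - 146*(-37)) = 23341 - (840 + 1369 + 5402) = 23341 - 1*7611 = 23341 - 7611 = 15730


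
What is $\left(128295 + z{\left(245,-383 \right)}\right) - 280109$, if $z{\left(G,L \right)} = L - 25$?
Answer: $-152222$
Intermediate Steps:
$z{\left(G,L \right)} = -25 + L$ ($z{\left(G,L \right)} = L + \left(-124 + 99\right) = L - 25 = -25 + L$)
$\left(128295 + z{\left(245,-383 \right)}\right) - 280109 = \left(128295 - 408\right) - 280109 = 127887 - 280109 = -152222$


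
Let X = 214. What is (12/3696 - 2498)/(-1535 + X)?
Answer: 769383/406868 ≈ 1.8910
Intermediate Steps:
(12/3696 - 2498)/(-1535 + X) = (12/3696 - 2498)/(-1535 + 214) = (12*(1/3696) - 2498)/(-1321) = (1/308 - 2498)*(-1/1321) = -769383/308*(-1/1321) = 769383/406868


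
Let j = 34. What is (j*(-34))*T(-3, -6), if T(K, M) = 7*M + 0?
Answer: 48552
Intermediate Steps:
T(K, M) = 7*M
(j*(-34))*T(-3, -6) = (34*(-34))*(7*(-6)) = -1156*(-42) = 48552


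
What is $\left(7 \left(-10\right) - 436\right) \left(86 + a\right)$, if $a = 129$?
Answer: $-108790$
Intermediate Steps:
$\left(7 \left(-10\right) - 436\right) \left(86 + a\right) = \left(7 \left(-10\right) - 436\right) \left(86 + 129\right) = \left(-70 - 436\right) 215 = \left(-506\right) 215 = -108790$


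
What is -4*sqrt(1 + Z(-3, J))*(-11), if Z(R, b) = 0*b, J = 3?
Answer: 44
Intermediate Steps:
Z(R, b) = 0
-4*sqrt(1 + Z(-3, J))*(-11) = -4*sqrt(1 + 0)*(-11) = -4*sqrt(1)*(-11) = -4*1*(-11) = -4*(-11) = 44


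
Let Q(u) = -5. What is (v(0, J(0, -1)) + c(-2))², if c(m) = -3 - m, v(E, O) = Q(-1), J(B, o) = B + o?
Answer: 36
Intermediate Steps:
v(E, O) = -5
(v(0, J(0, -1)) + c(-2))² = (-5 + (-3 - 1*(-2)))² = (-5 + (-3 + 2))² = (-5 - 1)² = (-6)² = 36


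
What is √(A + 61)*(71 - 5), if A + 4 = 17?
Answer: 66*√74 ≈ 567.75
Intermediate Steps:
A = 13 (A = -4 + 17 = 13)
√(A + 61)*(71 - 5) = √(13 + 61)*(71 - 5) = √74*66 = 66*√74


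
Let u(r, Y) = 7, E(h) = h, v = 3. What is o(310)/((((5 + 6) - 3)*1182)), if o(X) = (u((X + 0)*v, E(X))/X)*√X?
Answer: 7*√310/2931360 ≈ 4.2045e-5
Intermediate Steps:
o(X) = 7/√X (o(X) = (7/X)*√X = 7/√X)
o(310)/((((5 + 6) - 3)*1182)) = (7/√310)/((((5 + 6) - 3)*1182)) = (7*(√310/310))/(((11 - 3)*1182)) = (7*√310/310)/((8*1182)) = (7*√310/310)/9456 = (7*√310/310)*(1/9456) = 7*√310/2931360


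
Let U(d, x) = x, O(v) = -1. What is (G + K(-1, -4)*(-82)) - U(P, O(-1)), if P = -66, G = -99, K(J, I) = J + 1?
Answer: -98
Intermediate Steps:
K(J, I) = 1 + J
(G + K(-1, -4)*(-82)) - U(P, O(-1)) = (-99 + (1 - 1)*(-82)) - 1*(-1) = (-99 + 0*(-82)) + 1 = (-99 + 0) + 1 = -99 + 1 = -98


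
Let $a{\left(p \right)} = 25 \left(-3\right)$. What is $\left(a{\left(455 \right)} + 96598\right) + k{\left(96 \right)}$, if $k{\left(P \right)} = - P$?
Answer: $96427$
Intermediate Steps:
$a{\left(p \right)} = -75$
$\left(a{\left(455 \right)} + 96598\right) + k{\left(96 \right)} = \left(-75 + 96598\right) - 96 = 96523 - 96 = 96427$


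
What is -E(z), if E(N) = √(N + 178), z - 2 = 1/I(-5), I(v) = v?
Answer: -√4495/5 ≈ -13.409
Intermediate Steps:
z = 9/5 (z = 2 + 1/(-5) = 2 - ⅕ = 9/5 ≈ 1.8000)
E(N) = √(178 + N)
-E(z) = -√(178 + 9/5) = -√(899/5) = -√4495/5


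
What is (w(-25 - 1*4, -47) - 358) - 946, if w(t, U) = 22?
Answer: -1282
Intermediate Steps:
(w(-25 - 1*4, -47) - 358) - 946 = (22 - 358) - 946 = -336 - 946 = -1282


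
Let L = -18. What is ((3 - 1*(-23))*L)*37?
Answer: -17316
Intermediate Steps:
((3 - 1*(-23))*L)*37 = ((3 - 1*(-23))*(-18))*37 = ((3 + 23)*(-18))*37 = (26*(-18))*37 = -468*37 = -17316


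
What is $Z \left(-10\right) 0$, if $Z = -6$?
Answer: $0$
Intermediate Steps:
$Z \left(-10\right) 0 = \left(-6\right) \left(-10\right) 0 = 60 \cdot 0 = 0$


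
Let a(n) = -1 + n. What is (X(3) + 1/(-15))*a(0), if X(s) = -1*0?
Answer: 1/15 ≈ 0.066667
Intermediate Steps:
X(s) = 0
(X(3) + 1/(-15))*a(0) = (0 + 1/(-15))*(-1 + 0) = (0 - 1/15)*(-1) = -1/15*(-1) = 1/15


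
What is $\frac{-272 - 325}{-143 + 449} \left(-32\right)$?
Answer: $\frac{3184}{51} \approx 62.431$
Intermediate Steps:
$\frac{-272 - 325}{-143 + 449} \left(-32\right) = - \frac{597}{306} \left(-32\right) = \left(-597\right) \frac{1}{306} \left(-32\right) = \left(- \frac{199}{102}\right) \left(-32\right) = \frac{3184}{51}$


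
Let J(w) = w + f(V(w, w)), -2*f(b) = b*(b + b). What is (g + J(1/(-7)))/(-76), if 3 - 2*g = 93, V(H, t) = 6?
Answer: 142/133 ≈ 1.0677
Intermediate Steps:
g = -45 (g = 3/2 - ½*93 = 3/2 - 93/2 = -45)
f(b) = -b² (f(b) = -b*(b + b)/2 = -b*2*b/2 = -b²)
J(w) = -36 + w (J(w) = w - 1*6² = w - 1*36 = w - 36 = -36 + w)
(g + J(1/(-7)))/(-76) = (-45 + (-36 + 1/(-7)))/(-76) = (-45 + (-36 - ⅐))*(-1/76) = (-45 - 253/7)*(-1/76) = -568/7*(-1/76) = 142/133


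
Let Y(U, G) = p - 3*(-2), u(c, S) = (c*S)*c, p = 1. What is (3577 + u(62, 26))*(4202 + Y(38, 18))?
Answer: 435719889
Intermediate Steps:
u(c, S) = S*c² (u(c, S) = (S*c)*c = S*c²)
Y(U, G) = 7 (Y(U, G) = 1 - 3*(-2) = 1 + 6 = 7)
(3577 + u(62, 26))*(4202 + Y(38, 18)) = (3577 + 26*62²)*(4202 + 7) = (3577 + 26*3844)*4209 = (3577 + 99944)*4209 = 103521*4209 = 435719889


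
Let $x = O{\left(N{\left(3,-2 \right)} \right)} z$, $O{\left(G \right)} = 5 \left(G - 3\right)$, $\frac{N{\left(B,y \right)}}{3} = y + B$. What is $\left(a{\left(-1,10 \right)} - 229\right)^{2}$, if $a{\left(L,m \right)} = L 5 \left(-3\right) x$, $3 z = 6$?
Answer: $52441$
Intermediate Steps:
$N{\left(B,y \right)} = 3 B + 3 y$ ($N{\left(B,y \right)} = 3 \left(y + B\right) = 3 \left(B + y\right) = 3 B + 3 y$)
$z = 2$ ($z = \frac{1}{3} \cdot 6 = 2$)
$O{\left(G \right)} = -15 + 5 G$ ($O{\left(G \right)} = 5 \left(-3 + G\right) = -15 + 5 G$)
$x = 0$ ($x = \left(-15 + 5 \left(3 \cdot 3 + 3 \left(-2\right)\right)\right) 2 = \left(-15 + 5 \left(9 - 6\right)\right) 2 = \left(-15 + 5 \cdot 3\right) 2 = \left(-15 + 15\right) 2 = 0 \cdot 2 = 0$)
$a{\left(L,m \right)} = 0$ ($a{\left(L,m \right)} = L 5 \left(-3\right) 0 = L \left(\left(-15\right) 0\right) = L 0 = 0$)
$\left(a{\left(-1,10 \right)} - 229\right)^{2} = \left(0 - 229\right)^{2} = \left(-229\right)^{2} = 52441$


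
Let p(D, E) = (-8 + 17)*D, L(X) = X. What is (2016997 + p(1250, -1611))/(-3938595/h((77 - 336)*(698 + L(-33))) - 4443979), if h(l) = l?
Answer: -69867024409/153080956894 ≈ -0.45641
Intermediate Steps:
p(D, E) = 9*D
(2016997 + p(1250, -1611))/(-3938595/h((77 - 336)*(698 + L(-33))) - 4443979) = (2016997 + 9*1250)/(-3938595*1/((77 - 336)*(698 - 33)) - 4443979) = (2016997 + 11250)/(-3938595/((-259*665)) - 4443979) = 2028247/(-3938595/(-172235) - 4443979) = 2028247/(-3938595*(-1/172235) - 4443979) = 2028247/(787719/34447 - 4443979) = 2028247/(-153080956894/34447) = 2028247*(-34447/153080956894) = -69867024409/153080956894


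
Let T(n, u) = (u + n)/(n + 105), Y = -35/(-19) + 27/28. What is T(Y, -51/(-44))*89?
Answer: 2065334/630883 ≈ 3.2737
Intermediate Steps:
Y = 1493/532 (Y = -35*(-1/19) + 27*(1/28) = 35/19 + 27/28 = 1493/532 ≈ 2.8064)
T(n, u) = (n + u)/(105 + n)
T(Y, -51/(-44))*89 = ((1493/532 - 51/(-44))/(105 + 1493/532))*89 = ((1493/532 - 51*(-1/44))/(57353/532))*89 = (532*(1493/532 + 51/44)/57353)*89 = ((532/57353)*(11603/2926))*89 = (23206/630883)*89 = 2065334/630883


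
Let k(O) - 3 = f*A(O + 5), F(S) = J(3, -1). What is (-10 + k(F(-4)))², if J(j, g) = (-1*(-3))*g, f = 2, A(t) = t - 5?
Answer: 169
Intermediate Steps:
A(t) = -5 + t
J(j, g) = 3*g
F(S) = -3 (F(S) = 3*(-1) = -3)
k(O) = 3 + 2*O (k(O) = 3 + 2*(-5 + (O + 5)) = 3 + 2*(-5 + (5 + O)) = 3 + 2*O)
(-10 + k(F(-4)))² = (-10 + (3 + 2*(-3)))² = (-10 + (3 - 6))² = (-10 - 3)² = (-13)² = 169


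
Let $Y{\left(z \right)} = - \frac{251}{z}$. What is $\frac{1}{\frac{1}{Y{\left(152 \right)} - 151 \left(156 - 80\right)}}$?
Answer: $- \frac{1744603}{152} \approx -11478.0$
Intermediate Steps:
$\frac{1}{\frac{1}{Y{\left(152 \right)} - 151 \left(156 - 80\right)}} = \frac{1}{\frac{1}{- \frac{251}{152} - 151 \left(156 - 80\right)}} = \frac{1}{\frac{1}{\left(-251\right) \frac{1}{152} - 11476}} = \frac{1}{\frac{1}{- \frac{251}{152} - 11476}} = \frac{1}{\frac{1}{- \frac{1744603}{152}}} = \frac{1}{- \frac{152}{1744603}} = - \frac{1744603}{152}$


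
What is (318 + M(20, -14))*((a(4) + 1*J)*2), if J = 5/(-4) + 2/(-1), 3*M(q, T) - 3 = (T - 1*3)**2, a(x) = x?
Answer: 623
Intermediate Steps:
M(q, T) = 1 + (-3 + T)**2/3 (M(q, T) = 1 + (T - 1*3)**2/3 = 1 + (T - 3)**2/3 = 1 + (-3 + T)**2/3)
J = -13/4 (J = 5*(-1/4) + 2*(-1) = -5/4 - 2 = -13/4 ≈ -3.2500)
(318 + M(20, -14))*((a(4) + 1*J)*2) = (318 + (1 + (-3 - 14)**2/3))*((4 + 1*(-13/4))*2) = (318 + (1 + (1/3)*(-17)**2))*((4 - 13/4)*2) = (318 + (1 + (1/3)*289))*((3/4)*2) = (318 + (1 + 289/3))*(3/2) = (318 + 292/3)*(3/2) = (1246/3)*(3/2) = 623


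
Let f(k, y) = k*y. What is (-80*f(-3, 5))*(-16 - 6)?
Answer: -26400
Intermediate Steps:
(-80*f(-3, 5))*(-16 - 6) = (-80*(-3*5))*(-16 - 6) = -80*(-15)*(-22) = -16*(-75)*(-22) = 1200*(-22) = -26400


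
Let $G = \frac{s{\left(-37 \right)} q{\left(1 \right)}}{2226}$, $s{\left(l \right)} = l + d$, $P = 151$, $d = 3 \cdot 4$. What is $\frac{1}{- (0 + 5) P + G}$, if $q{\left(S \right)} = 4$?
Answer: $- \frac{1113}{840365} \approx -0.0013244$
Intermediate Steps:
$d = 12$
$s{\left(l \right)} = 12 + l$ ($s{\left(l \right)} = l + 12 = 12 + l$)
$G = - \frac{50}{1113}$ ($G = \frac{\left(12 - 37\right) 4}{2226} = \left(-25\right) 4 \cdot \frac{1}{2226} = \left(-100\right) \frac{1}{2226} = - \frac{50}{1113} \approx -0.044924$)
$\frac{1}{- (0 + 5) P + G} = \frac{1}{- (0 + 5) 151 - \frac{50}{1113}} = \frac{1}{\left(-1\right) 5 \cdot 151 - \frac{50}{1113}} = \frac{1}{\left(-5\right) 151 - \frac{50}{1113}} = \frac{1}{-755 - \frac{50}{1113}} = \frac{1}{- \frac{840365}{1113}} = - \frac{1113}{840365}$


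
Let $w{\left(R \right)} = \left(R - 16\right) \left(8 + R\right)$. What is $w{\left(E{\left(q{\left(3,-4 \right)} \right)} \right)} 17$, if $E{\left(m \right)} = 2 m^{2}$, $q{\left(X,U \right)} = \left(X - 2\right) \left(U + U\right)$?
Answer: $258944$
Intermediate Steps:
$q{\left(X,U \right)} = 2 U \left(-2 + X\right)$ ($q{\left(X,U \right)} = \left(-2 + X\right) 2 U = 2 U \left(-2 + X\right)$)
$w{\left(R \right)} = \left(-16 + R\right) \left(8 + R\right)$
$w{\left(E{\left(q{\left(3,-4 \right)} \right)} \right)} 17 = \left(-128 + \left(2 \left(2 \left(-4\right) \left(-2 + 3\right)\right)^{2}\right)^{2} - 8 \cdot 2 \left(2 \left(-4\right) \left(-2 + 3\right)\right)^{2}\right) 17 = \left(-128 + \left(2 \left(2 \left(-4\right) 1\right)^{2}\right)^{2} - 8 \cdot 2 \left(2 \left(-4\right) 1\right)^{2}\right) 17 = \left(-128 + \left(2 \left(-8\right)^{2}\right)^{2} - 8 \cdot 2 \left(-8\right)^{2}\right) 17 = \left(-128 + \left(2 \cdot 64\right)^{2} - 8 \cdot 2 \cdot 64\right) 17 = \left(-128 + 128^{2} - 1024\right) 17 = \left(-128 + 16384 - 1024\right) 17 = 15232 \cdot 17 = 258944$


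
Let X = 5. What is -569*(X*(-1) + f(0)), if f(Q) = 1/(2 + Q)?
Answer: 5121/2 ≈ 2560.5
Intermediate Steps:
-569*(X*(-1) + f(0)) = -569*(5*(-1) + 1/(2 + 0)) = -569*(-5 + 1/2) = -569*(-5 + ½) = -569*(-9/2) = 5121/2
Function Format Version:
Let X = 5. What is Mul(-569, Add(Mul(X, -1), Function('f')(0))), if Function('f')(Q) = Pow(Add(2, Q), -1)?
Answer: Rational(5121, 2) ≈ 2560.5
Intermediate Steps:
Mul(-569, Add(Mul(X, -1), Function('f')(0))) = Mul(-569, Add(Mul(5, -1), Pow(Add(2, 0), -1))) = Mul(-569, Add(-5, Pow(2, -1))) = Mul(-569, Add(-5, Rational(1, 2))) = Mul(-569, Rational(-9, 2)) = Rational(5121, 2)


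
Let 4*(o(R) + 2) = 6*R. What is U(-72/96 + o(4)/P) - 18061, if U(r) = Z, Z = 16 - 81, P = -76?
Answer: -18126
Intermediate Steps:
o(R) = -2 + 3*R/2 (o(R) = -2 + (6*R)/4 = -2 + 3*R/2)
Z = -65
U(r) = -65
U(-72/96 + o(4)/P) - 18061 = -65 - 18061 = -18126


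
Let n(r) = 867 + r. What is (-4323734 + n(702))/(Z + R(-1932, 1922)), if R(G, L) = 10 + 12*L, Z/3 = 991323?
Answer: -4322165/2997043 ≈ -1.4421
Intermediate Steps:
Z = 2973969 (Z = 3*991323 = 2973969)
(-4323734 + n(702))/(Z + R(-1932, 1922)) = (-4323734 + (867 + 702))/(2973969 + (10 + 12*1922)) = (-4323734 + 1569)/(2973969 + (10 + 23064)) = -4322165/(2973969 + 23074) = -4322165/2997043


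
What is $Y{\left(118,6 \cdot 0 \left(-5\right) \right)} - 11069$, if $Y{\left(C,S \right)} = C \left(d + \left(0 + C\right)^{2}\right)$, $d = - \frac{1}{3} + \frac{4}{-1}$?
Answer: $\frac{4894355}{3} \approx 1.6315 \cdot 10^{6}$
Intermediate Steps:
$d = - \frac{13}{3}$ ($d = \left(-1\right) \frac{1}{3} + 4 \left(-1\right) = - \frac{1}{3} - 4 = - \frac{13}{3} \approx -4.3333$)
$Y{\left(C,S \right)} = C \left(- \frac{13}{3} + C^{2}\right)$ ($Y{\left(C,S \right)} = C \left(- \frac{13}{3} + \left(0 + C\right)^{2}\right) = C \left(- \frac{13}{3} + C^{2}\right)$)
$Y{\left(118,6 \cdot 0 \left(-5\right) \right)} - 11069 = 118 \left(- \frac{13}{3} + 118^{2}\right) - 11069 = 118 \left(- \frac{13}{3} + 13924\right) - 11069 = 118 \cdot \frac{41759}{3} - 11069 = \frac{4927562}{3} - 11069 = \frac{4894355}{3}$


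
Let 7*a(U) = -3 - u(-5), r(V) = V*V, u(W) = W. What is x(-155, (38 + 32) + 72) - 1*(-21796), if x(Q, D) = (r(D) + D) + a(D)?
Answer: 294716/7 ≈ 42102.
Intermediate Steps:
r(V) = V²
a(U) = 2/7 (a(U) = (-3 - 1*(-5))/7 = (-3 + 5)/7 = (⅐)*2 = 2/7)
x(Q, D) = 2/7 + D + D² (x(Q, D) = (D² + D) + 2/7 = (D + D²) + 2/7 = 2/7 + D + D²)
x(-155, (38 + 32) + 72) - 1*(-21796) = (2/7 + ((38 + 32) + 72) + ((38 + 32) + 72)²) - 1*(-21796) = (2/7 + (70 + 72) + (70 + 72)²) + 21796 = (2/7 + 142 + 142²) + 21796 = (2/7 + 142 + 20164) + 21796 = 142144/7 + 21796 = 294716/7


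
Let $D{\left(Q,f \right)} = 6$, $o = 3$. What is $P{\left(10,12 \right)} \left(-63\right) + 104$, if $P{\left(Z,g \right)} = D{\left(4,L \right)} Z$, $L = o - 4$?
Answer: $-3676$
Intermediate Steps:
$L = -1$ ($L = 3 - 4 = -1$)
$P{\left(Z,g \right)} = 6 Z$
$P{\left(10,12 \right)} \left(-63\right) + 104 = 6 \cdot 10 \left(-63\right) + 104 = 60 \left(-63\right) + 104 = -3780 + 104 = -3676$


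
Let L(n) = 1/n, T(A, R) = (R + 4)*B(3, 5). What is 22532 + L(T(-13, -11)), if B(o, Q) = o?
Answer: 473171/21 ≈ 22532.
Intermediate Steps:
T(A, R) = 12 + 3*R (T(A, R) = (R + 4)*3 = (4 + R)*3 = 12 + 3*R)
22532 + L(T(-13, -11)) = 22532 + 1/(12 + 3*(-11)) = 22532 + 1/(12 - 33) = 22532 + 1/(-21) = 22532 - 1/21 = 473171/21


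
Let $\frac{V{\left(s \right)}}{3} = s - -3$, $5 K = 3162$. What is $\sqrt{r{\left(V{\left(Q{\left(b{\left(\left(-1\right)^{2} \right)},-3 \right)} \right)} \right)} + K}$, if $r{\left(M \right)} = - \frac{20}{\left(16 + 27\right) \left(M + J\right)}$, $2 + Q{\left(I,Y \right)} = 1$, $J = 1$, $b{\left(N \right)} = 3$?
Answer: $\frac{\sqrt{1432251310}}{1505} \approx 25.146$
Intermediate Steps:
$Q{\left(I,Y \right)} = -1$ ($Q{\left(I,Y \right)} = -2 + 1 = -1$)
$K = \frac{3162}{5}$ ($K = \frac{1}{5} \cdot 3162 = \frac{3162}{5} \approx 632.4$)
$V{\left(s \right)} = 9 + 3 s$ ($V{\left(s \right)} = 3 \left(s - -3\right) = 3 \left(s + 3\right) = 3 \left(3 + s\right) = 9 + 3 s$)
$r{\left(M \right)} = - \frac{20}{43 + 43 M}$ ($r{\left(M \right)} = - \frac{20}{\left(16 + 27\right) \left(M + 1\right)} = - \frac{20}{43 \left(1 + M\right)} = - \frac{20}{43 + 43 M}$)
$\sqrt{r{\left(V{\left(Q{\left(b{\left(\left(-1\right)^{2} \right)},-3 \right)} \right)} \right)} + K} = \sqrt{- \frac{20}{43 + 43 \left(9 + 3 \left(-1\right)\right)} + \frac{3162}{5}} = \sqrt{- \frac{20}{43 + 43 \left(9 - 3\right)} + \frac{3162}{5}} = \sqrt{- \frac{20}{43 + 43 \cdot 6} + \frac{3162}{5}} = \sqrt{- \frac{20}{43 + 258} + \frac{3162}{5}} = \sqrt{- \frac{20}{301} + \frac{3162}{5}} = \sqrt{\frac{951662}{1505}} = \frac{\sqrt{1432251310}}{1505}$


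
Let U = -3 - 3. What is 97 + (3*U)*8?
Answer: -47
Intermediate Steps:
U = -6
97 + (3*U)*8 = 97 + (3*(-6))*8 = 97 - 18*8 = 97 - 144 = -47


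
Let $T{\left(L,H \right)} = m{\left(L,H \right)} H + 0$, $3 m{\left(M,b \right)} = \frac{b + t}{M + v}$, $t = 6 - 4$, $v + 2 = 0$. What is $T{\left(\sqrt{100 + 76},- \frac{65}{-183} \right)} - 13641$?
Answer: $- \frac{117860421827}{8640162} + \frac{28015 \sqrt{11}}{4320081} \approx -13641.0$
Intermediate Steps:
$v = -2$ ($v = -2 + 0 = -2$)
$t = 2$
$m{\left(M,b \right)} = \frac{2 + b}{3 \left(-2 + M\right)}$ ($m{\left(M,b \right)} = \frac{\left(b + 2\right) \frac{1}{M - 2}}{3} = \frac{\left(2 + b\right) \frac{1}{-2 + M}}{3} = \frac{\frac{1}{-2 + M} \left(2 + b\right)}{3} = \frac{2 + b}{3 \left(-2 + M\right)}$)
$T{\left(L,H \right)} = \frac{H \left(2 + H\right)}{3 \left(-2 + L\right)}$ ($T{\left(L,H \right)} = \frac{2 + H}{3 \left(-2 + L\right)} H + 0 = \frac{H \left(2 + H\right)}{3 \left(-2 + L\right)} + 0 = \frac{H \left(2 + H\right)}{3 \left(-2 + L\right)}$)
$T{\left(\sqrt{100 + 76},- \frac{65}{-183} \right)} - 13641 = \frac{- \frac{65}{-183} \left(2 - \frac{65}{-183}\right)}{3 \left(-2 + \sqrt{100 + 76}\right)} - 13641 = \frac{\left(-65\right) \left(- \frac{1}{183}\right) \left(2 - - \frac{65}{183}\right)}{3 \left(-2 + \sqrt{176}\right)} - 13641 = \frac{1}{3} \cdot \frac{65}{183} \frac{1}{-2 + 4 \sqrt{11}} \left(2 + \frac{65}{183}\right) - 13641 = \frac{1}{3} \cdot \frac{65}{183} \frac{1}{-2 + 4 \sqrt{11}} \cdot \frac{431}{183} - 13641 = \frac{28015}{100467 \left(-2 + 4 \sqrt{11}\right)} - 13641 = -13641 + \frac{28015}{100467 \left(-2 + 4 \sqrt{11}\right)}$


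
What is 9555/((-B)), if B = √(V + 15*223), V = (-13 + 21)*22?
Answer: -1365*√3521/503 ≈ -161.03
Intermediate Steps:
V = 176 (V = 8*22 = 176)
B = √3521 (B = √(176 + 15*223) = √(176 + 3345) = √3521 ≈ 59.338)
9555/((-B)) = 9555/((-√3521)) = 9555*(-√3521/3521) = -1365*√3521/503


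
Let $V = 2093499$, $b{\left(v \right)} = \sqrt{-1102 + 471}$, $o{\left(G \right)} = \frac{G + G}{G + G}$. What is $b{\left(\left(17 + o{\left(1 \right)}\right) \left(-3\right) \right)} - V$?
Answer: $-2093499 + i \sqrt{631} \approx -2.0935 \cdot 10^{6} + 25.12 i$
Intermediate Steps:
$o{\left(G \right)} = 1$ ($o{\left(G \right)} = \frac{2 G}{2 G} = 2 G \frac{1}{2 G} = 1$)
$b{\left(v \right)} = i \sqrt{631}$ ($b{\left(v \right)} = \sqrt{-631} = i \sqrt{631}$)
$b{\left(\left(17 + o{\left(1 \right)}\right) \left(-3\right) \right)} - V = i \sqrt{631} - 2093499 = -2093499 + i \sqrt{631}$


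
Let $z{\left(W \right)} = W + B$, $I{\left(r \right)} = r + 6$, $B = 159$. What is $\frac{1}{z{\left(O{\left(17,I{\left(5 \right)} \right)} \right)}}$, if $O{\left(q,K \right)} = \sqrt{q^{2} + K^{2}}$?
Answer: $\frac{159}{24871} - \frac{\sqrt{410}}{24871} \approx 0.0055788$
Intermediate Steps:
$I{\left(r \right)} = 6 + r$
$O{\left(q,K \right)} = \sqrt{K^{2} + q^{2}}$
$z{\left(W \right)} = 159 + W$ ($z{\left(W \right)} = W + 159 = 159 + W$)
$\frac{1}{z{\left(O{\left(17,I{\left(5 \right)} \right)} \right)}} = \frac{1}{159 + \sqrt{\left(6 + 5\right)^{2} + 17^{2}}} = \frac{1}{159 + \sqrt{11^{2} + 289}} = \frac{1}{159 + \sqrt{121 + 289}} = \frac{1}{159 + \sqrt{410}}$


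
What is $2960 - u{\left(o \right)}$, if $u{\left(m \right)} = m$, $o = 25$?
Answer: $2935$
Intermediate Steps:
$2960 - u{\left(o \right)} = 2960 - 25 = 2935$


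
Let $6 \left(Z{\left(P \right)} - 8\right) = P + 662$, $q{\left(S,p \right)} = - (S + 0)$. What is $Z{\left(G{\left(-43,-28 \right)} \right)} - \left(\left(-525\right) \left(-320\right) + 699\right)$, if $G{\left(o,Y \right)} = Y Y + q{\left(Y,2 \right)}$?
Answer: $- \frac{505336}{3} \approx -1.6845 \cdot 10^{5}$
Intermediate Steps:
$q{\left(S,p \right)} = - S$
$G{\left(o,Y \right)} = Y^{2} - Y$ ($G{\left(o,Y \right)} = Y Y - Y = Y^{2} - Y$)
$Z{\left(P \right)} = \frac{355}{3} + \frac{P}{6}$ ($Z{\left(P \right)} = 8 + \frac{P + 662}{6} = 8 + \frac{662 + P}{6} = 8 + \left(\frac{331}{3} + \frac{P}{6}\right) = \frac{355}{3} + \frac{P}{6}$)
$Z{\left(G{\left(-43,-28 \right)} \right)} - \left(\left(-525\right) \left(-320\right) + 699\right) = \left(\frac{355}{3} + \frac{\left(-28\right) \left(-1 - 28\right)}{6}\right) - \left(\left(-525\right) \left(-320\right) + 699\right) = \left(\frac{355}{3} + \frac{\left(-28\right) \left(-29\right)}{6}\right) - \left(168000 + 699\right) = \left(\frac{355}{3} + \frac{1}{6} \cdot 812\right) - 168699 = \left(\frac{355}{3} + \frac{406}{3}\right) - 168699 = \frac{761}{3} - 168699 = - \frac{505336}{3}$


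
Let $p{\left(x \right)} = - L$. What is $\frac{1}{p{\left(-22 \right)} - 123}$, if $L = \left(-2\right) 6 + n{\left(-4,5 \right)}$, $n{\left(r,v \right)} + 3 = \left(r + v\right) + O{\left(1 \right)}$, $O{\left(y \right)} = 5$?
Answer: $- \frac{1}{114} \approx -0.0087719$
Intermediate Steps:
$n{\left(r,v \right)} = 2 + r + v$ ($n{\left(r,v \right)} = -3 + \left(\left(r + v\right) + 5\right) = -3 + \left(5 + r + v\right) = 2 + r + v$)
$L = -9$ ($L = \left(-2\right) 6 + \left(2 - 4 + 5\right) = -12 + 3 = -9$)
$p{\left(x \right)} = 9$ ($p{\left(x \right)} = \left(-1\right) \left(-9\right) = 9$)
$\frac{1}{p{\left(-22 \right)} - 123} = \frac{1}{9 - 123} = \frac{1}{-114} = - \frac{1}{114}$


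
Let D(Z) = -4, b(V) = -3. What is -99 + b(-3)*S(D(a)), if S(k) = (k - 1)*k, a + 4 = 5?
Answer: -159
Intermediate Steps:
a = 1 (a = -4 + 5 = 1)
S(k) = k*(-1 + k) (S(k) = (-1 + k)*k = k*(-1 + k))
-99 + b(-3)*S(D(a)) = -99 - (-12)*(-1 - 4) = -99 - (-12)*(-5) = -99 - 3*20 = -99 - 60 = -159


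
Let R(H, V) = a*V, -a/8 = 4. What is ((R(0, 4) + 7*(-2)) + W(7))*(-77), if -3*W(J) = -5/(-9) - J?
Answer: 290752/27 ≈ 10769.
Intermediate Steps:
a = -32 (a = -8*4 = -32)
R(H, V) = -32*V
W(J) = -5/27 + J/3 (W(J) = -(-5/(-9) - J)/3 = -(-5*(-⅑) - J)/3 = -(5/9 - J)/3 = -5/27 + J/3)
((R(0, 4) + 7*(-2)) + W(7))*(-77) = ((-32*4 + 7*(-2)) + (-5/27 + (⅓)*7))*(-77) = ((-128 - 14) + (-5/27 + 7/3))*(-77) = (-142 + 58/27)*(-77) = -3776/27*(-77) = 290752/27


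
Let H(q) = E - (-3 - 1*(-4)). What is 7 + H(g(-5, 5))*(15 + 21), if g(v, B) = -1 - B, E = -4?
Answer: -173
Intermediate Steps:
H(q) = -5 (H(q) = -4 - (-3 - 1*(-4)) = -4 - (-3 + 4) = -4 - 1*1 = -4 - 1 = -5)
7 + H(g(-5, 5))*(15 + 21) = 7 - 5*(15 + 21) = 7 - 5*36 = 7 - 180 = -173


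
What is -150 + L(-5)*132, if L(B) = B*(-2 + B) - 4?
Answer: 3942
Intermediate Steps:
L(B) = -4 + B*(-2 + B)
-150 + L(-5)*132 = -150 + (-4 + (-5)² - 2*(-5))*132 = -150 + (-4 + 25 + 10)*132 = -150 + 31*132 = -150 + 4092 = 3942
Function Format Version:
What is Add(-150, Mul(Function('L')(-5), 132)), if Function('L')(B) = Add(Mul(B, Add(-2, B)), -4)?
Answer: 3942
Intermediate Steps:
Function('L')(B) = Add(-4, Mul(B, Add(-2, B)))
Add(-150, Mul(Function('L')(-5), 132)) = Add(-150, Mul(Add(-4, Pow(-5, 2), Mul(-2, -5)), 132)) = Add(-150, Mul(Add(-4, 25, 10), 132)) = Add(-150, Mul(31, 132)) = Add(-150, 4092) = 3942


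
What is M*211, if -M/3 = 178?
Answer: -112674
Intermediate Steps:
M = -534 (M = -3*178 = -534)
M*211 = -534*211 = -112674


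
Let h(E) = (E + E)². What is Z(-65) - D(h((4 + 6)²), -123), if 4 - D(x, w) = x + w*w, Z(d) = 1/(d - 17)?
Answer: 4520249/82 ≈ 55125.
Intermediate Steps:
h(E) = 4*E² (h(E) = (2*E)² = 4*E²)
Z(d) = 1/(-17 + d)
D(x, w) = 4 - x - w² (D(x, w) = 4 - (x + w*w) = 4 - (x + w²) = 4 + (-x - w²) = 4 - x - w²)
Z(-65) - D(h((4 + 6)²), -123) = 1/(-17 - 65) - (4 - 4*((4 + 6)²)² - 1*(-123)²) = 1/(-82) - (4 - 4*(10²)² - 1*15129) = -1/82 - (4 - 4*100² - 15129) = -1/82 - (4 - 4*10000 - 15129) = -1/82 - (4 - 1*40000 - 15129) = -1/82 - (4 - 40000 - 15129) = -1/82 - 1*(-55125) = -1/82 + 55125 = 4520249/82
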